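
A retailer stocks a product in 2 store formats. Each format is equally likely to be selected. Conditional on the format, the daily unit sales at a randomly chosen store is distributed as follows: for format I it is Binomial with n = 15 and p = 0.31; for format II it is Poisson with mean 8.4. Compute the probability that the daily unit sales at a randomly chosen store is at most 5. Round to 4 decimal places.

0.4245

Conditional on each format, P(X ≤ 5): I: 0.691643; II: 0.157277.
By total probability, P(X ≤ 5) = 0.5·0.691643 + 0.5·0.157277 = 0.42446.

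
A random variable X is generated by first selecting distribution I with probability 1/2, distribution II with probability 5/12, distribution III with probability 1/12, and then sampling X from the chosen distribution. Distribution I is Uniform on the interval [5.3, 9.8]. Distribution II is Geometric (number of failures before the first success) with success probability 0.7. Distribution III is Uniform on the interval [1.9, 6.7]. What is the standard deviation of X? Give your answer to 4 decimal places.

Per component, I: μ=7.55, E[X²]=58.69; II: μ=0.428571, E[X²]=0.795918; III: μ=4.3, E[X²]=20.41.
E[X] = 0.5·7.55 + 0.416667·0.428571 + 0.0833333·4.3 = 4.3119.
E[X²] = 0.5·58.69 + 0.416667·0.795918 + 0.0833333·20.41 = 31.3775.
Var(X) = E[X²] − (E[X])² = 31.3775 − 18.5925 = 12.7849.
SD(X) = √12.7849 = 3.5756.

3.5756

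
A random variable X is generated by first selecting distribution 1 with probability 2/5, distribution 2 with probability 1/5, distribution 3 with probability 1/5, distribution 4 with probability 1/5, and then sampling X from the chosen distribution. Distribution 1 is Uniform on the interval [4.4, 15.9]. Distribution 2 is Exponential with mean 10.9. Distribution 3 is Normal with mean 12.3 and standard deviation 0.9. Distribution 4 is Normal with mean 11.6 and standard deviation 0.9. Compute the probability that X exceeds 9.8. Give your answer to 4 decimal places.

Conditional on each component, P(X > 9.8): 1: 0.530435; 2: 0.406943; 3: 0.997263; 4: 0.97725.
By total probability, P(X > 9.8) = 0.4·0.530435 + 0.2·0.406943 + 0.2·0.997263 + 0.2·0.97725 = 0.688465.

0.6885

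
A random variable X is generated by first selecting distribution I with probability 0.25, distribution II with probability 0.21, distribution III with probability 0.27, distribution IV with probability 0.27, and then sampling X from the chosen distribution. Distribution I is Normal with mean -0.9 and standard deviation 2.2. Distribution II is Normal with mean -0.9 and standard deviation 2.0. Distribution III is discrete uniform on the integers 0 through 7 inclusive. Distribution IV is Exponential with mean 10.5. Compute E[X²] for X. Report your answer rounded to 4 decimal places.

66.6826

For each component E[X²] = Var + (mean)², giving I: 5.65; II: 4.81; III: 17.5; IV: 220.5.
Overall E[X²] = 0.25·5.65 + 0.21·4.81 + 0.27·17.5 + 0.27·220.5 = 66.6826.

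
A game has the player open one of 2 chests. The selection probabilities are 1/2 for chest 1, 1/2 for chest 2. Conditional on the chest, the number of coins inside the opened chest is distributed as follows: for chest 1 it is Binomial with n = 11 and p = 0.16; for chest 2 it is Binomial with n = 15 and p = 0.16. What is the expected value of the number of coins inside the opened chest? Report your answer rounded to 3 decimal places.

Component means — 1: 1.76; 2: 2.4.
E[X] = 0.5·1.76 + 0.5·2.4 = 2.08.

2.080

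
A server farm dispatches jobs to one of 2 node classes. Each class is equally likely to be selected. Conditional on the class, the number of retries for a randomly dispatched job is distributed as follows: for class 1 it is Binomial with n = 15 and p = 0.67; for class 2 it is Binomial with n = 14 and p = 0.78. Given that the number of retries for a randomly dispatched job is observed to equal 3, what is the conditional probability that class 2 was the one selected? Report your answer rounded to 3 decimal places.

Likelihoods P(X=3 | ·): 1: 0.000228246; 2: 1.00933e-05.
Posterior ∝ prior × likelihood. Numerator for 2: 0.5·1.00933e-05 = 5.04667e-06.
Normalizing constant: 0.5·0.000228246 + 0.5·1.00933e-05 = 0.00011917.
P(2 | observation) = 5.04667e-06 / 0.00011917 = 0.0423486.

0.042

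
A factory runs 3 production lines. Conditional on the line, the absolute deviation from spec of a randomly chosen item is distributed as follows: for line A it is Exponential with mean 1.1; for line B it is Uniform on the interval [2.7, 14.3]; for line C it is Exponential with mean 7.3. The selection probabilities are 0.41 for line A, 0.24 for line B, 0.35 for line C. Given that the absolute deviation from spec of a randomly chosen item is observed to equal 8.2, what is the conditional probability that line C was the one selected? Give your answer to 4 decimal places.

Likelihoods f(8.2 | ·): A: 0.000526186; B: 0.0862069; C: 0.0445492.
Posterior ∝ prior × likelihood. Numerator for C: 0.35·0.0445492 = 0.0155922.
Normalizing constant: 0.41·0.000526186 + 0.24·0.0862069 + 0.35·0.0445492 = 0.0364976.
P(C | observation) = 0.0155922 / 0.0364976 = 0.427212.

0.4272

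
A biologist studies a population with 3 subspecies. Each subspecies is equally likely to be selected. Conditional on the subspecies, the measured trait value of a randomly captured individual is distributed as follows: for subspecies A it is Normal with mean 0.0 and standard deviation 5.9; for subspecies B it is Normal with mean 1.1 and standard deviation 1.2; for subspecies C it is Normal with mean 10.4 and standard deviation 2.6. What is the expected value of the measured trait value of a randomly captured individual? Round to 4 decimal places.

3.8333

Component means — A: 0; B: 1.1; C: 10.4.
E[X] = 0.333333·0 + 0.333333·1.1 + 0.333333·10.4 = 3.83333.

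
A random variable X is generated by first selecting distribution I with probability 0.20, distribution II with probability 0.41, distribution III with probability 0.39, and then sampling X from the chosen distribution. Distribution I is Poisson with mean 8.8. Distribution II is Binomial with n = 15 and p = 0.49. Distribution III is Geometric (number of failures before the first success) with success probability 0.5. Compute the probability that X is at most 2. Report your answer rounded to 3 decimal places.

0.345

Conditional on each component, P(X ≤ 2): I: 0.00731357; II: 0.00461402; III: 0.875.
By total probability, P(X ≤ 2) = 0.2·0.00731357 + 0.41·0.00461402 + 0.39·0.875 = 0.344604.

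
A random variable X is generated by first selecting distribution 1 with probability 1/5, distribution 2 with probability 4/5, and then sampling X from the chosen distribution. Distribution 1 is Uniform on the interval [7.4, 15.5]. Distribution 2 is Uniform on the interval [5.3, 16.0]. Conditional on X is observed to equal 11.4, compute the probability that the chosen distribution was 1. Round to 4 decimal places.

Likelihoods f(11.4 | ·): 1: 0.123457; 2: 0.0934579.
Posterior ∝ prior × likelihood. Numerator for 1: 0.2·0.123457 = 0.0246914.
Normalizing constant: 0.2·0.123457 + 0.8·0.0934579 = 0.0994577.
P(1 | observation) = 0.0246914 / 0.0994577 = 0.24826.

0.2483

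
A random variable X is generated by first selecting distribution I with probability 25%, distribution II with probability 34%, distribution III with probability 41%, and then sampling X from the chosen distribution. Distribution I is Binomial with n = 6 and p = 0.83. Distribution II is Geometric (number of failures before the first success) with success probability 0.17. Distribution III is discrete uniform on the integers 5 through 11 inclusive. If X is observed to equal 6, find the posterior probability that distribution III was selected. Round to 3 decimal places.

Likelihoods P(X=6 | ·): I: 0.32694; II: 0.0555799; III: 0.142857.
Posterior ∝ prior × likelihood. Numerator for III: 0.41·0.142857 = 0.0585714.
Normalizing constant: 0.25·0.32694 + 0.34·0.0555799 + 0.41·0.142857 = 0.159204.
P(III | observation) = 0.0585714 / 0.159204 = 0.367902.

0.368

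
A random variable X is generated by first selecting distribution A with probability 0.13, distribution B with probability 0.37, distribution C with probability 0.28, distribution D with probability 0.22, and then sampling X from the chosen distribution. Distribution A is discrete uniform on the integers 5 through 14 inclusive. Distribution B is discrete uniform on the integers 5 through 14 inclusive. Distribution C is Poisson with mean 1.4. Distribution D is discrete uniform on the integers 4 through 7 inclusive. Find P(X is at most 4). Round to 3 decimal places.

Conditional on each component, P(X ≤ 4): A: 0; B: 0; C: 0.985747; D: 0.25.
By total probability, P(X ≤ 4) = 0.13·0 + 0.37·0 + 0.28·0.985747 + 0.22·0.25 = 0.331009.

0.331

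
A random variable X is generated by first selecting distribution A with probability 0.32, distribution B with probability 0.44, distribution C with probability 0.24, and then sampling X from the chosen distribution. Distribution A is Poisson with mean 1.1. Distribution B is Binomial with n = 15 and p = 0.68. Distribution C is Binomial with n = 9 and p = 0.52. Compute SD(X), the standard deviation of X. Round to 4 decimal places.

4.2648

Per component, A: μ=1.1, E[X²]=2.31; B: μ=10.2, E[X²]=107.304; C: μ=4.68, E[X²]=24.1488.
E[X] = 0.32·1.1 + 0.44·10.2 + 0.24·4.68 = 5.9632.
E[X²] = 0.32·2.31 + 0.44·107.304 + 0.24·24.1488 = 53.7487.
Var(X) = E[X²] − (E[X])² = 53.7487 − 35.5598 = 18.1889.
SD(X) = √18.1889 = 4.26485.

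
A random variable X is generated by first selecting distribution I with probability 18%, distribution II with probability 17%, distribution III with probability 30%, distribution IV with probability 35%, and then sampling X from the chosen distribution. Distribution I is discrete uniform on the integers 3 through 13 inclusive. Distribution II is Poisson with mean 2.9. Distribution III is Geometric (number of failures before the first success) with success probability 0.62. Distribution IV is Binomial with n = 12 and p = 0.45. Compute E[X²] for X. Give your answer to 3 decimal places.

For each component E[X²] = Var + (mean)², giving I: 74; II: 11.31; III: 1.3642; IV: 32.13.
Overall E[X²] = 0.18·74 + 0.17·11.31 + 0.3·1.3642 + 0.35·32.13 = 26.8975.

26.897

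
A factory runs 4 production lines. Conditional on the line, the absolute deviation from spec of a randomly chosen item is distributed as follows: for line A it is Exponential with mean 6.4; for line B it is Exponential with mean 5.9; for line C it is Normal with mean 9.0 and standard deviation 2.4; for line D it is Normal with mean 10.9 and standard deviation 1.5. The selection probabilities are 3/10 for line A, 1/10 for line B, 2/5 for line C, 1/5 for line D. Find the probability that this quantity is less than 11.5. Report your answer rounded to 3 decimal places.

Conditional on each line, P(X < 11.5): A: 0.834184; B: 0.857605; C: 0.851217; D: 0.655422.
By total probability, P(X < 11.5) = 0.3·0.834184 + 0.1·0.857605 + 0.4·0.851217 + 0.2·0.655422 = 0.807587.

0.808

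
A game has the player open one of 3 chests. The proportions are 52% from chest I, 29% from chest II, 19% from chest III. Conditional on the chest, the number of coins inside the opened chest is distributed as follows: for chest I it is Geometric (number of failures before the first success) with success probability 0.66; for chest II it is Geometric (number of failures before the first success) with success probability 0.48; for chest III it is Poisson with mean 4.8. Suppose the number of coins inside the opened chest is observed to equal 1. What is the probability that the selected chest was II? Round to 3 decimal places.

Likelihoods P(X=1 | ·): I: 0.2244; II: 0.2496; III: 0.0395028.
Posterior ∝ prior × likelihood. Numerator for II: 0.29·0.2496 = 0.072384.
Normalizing constant: 0.52·0.2244 + 0.29·0.2496 + 0.19·0.0395028 = 0.196578.
P(II | observation) = 0.072384 / 0.196578 = 0.368221.

0.368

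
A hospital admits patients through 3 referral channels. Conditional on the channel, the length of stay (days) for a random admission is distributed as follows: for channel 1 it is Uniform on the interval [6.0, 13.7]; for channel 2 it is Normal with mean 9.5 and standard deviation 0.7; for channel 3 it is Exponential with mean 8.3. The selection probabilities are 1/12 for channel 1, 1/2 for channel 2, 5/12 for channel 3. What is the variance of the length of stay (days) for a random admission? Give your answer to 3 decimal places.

29.749

Per component, 1: μ=9.85, E[X²]=101.963; 2: μ=9.5, E[X²]=90.74; 3: μ=8.3, E[X²]=137.78.
E[X] = 0.0833333·9.85 + 0.5·9.5 + 0.416667·8.3 = 9.02917.
E[X²] = 0.0833333·101.963 + 0.5·90.74 + 0.416667·137.78 = 111.275.
Var(X) = E[X²] − (E[X])² = 111.275 − 81.5259 = 29.7494.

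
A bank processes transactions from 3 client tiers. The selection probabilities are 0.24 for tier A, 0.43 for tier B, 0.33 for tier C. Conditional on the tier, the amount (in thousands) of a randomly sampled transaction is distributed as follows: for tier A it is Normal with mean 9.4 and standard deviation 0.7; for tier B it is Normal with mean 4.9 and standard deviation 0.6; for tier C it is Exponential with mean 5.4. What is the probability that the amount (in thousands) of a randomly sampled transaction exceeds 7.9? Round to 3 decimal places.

Conditional on each tier, P(X > 7.9): A: 0.983938; B: 2.86652e-07; C: 0.231549.
By total probability, P(X > 7.9) = 0.24·0.983938 + 0.43·2.86652e-07 + 0.33·0.231549 = 0.312556.

0.313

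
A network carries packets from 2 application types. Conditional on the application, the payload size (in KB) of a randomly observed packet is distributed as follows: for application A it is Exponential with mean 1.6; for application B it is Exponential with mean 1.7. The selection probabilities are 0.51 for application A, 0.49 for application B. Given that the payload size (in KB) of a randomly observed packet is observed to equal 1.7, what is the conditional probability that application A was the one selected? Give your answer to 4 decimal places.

0.5095

Likelihoods f(1.7 | ·): A: 0.215994; B: 0.2164.
Posterior ∝ prior × likelihood. Numerator for A: 0.51·0.215994 = 0.110157.
Normalizing constant: 0.51·0.215994 + 0.49·0.2164 = 0.216193.
P(A | observation) = 0.110157 / 0.216193 = 0.509531.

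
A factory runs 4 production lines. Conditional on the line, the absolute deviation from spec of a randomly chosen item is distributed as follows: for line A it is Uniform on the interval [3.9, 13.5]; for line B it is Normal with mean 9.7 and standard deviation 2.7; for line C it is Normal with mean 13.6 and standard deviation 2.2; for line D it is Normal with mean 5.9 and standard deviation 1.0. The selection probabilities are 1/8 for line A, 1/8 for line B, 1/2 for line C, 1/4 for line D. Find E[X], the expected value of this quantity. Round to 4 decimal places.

10.5750

Component means — A: 8.7; B: 9.7; C: 13.6; D: 5.9.
E[X] = 0.125·8.7 + 0.125·9.7 + 0.5·13.6 + 0.25·5.9 = 10.575.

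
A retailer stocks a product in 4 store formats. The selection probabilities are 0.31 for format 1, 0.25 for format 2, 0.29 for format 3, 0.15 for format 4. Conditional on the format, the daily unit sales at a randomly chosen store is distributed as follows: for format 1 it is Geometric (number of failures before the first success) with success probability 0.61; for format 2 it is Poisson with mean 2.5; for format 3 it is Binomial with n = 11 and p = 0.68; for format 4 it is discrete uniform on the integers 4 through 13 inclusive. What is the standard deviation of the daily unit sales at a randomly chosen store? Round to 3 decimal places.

Per component, 1: μ=0.639344, E[X²]=1.45687; 2: μ=2.5, E[X²]=8.75; 3: μ=7.48, E[X²]=58.344; 4: μ=8.5, E[X²]=80.5.
E[X] = 0.31·0.639344 + 0.25·2.5 + 0.29·7.48 + 0.15·8.5 = 4.2674.
E[X²] = 0.31·1.45687 + 0.25·8.75 + 0.29·58.344 + 0.15·80.5 = 31.6339.
Var(X) = E[X²] − (E[X])² = 31.6339 − 18.2107 = 13.4232.
SD(X) = √13.4232 = 3.66377.

3.664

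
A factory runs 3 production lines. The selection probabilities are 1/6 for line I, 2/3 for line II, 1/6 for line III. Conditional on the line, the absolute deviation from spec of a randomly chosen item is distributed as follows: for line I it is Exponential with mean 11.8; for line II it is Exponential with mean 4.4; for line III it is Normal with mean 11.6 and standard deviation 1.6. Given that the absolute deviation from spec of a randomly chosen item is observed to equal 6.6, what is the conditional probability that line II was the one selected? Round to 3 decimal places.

Likelihoods f(6.6 | ·): I: 0.0484404; II: 0.0507114; III: 0.00188891.
Posterior ∝ prior × likelihood. Numerator for II: 0.666667·0.0507114 = 0.0338076.
Normalizing constant: 0.166667·0.0484404 + 0.666667·0.0507114 + 0.166667·0.00188891 = 0.0421958.
P(II | observation) = 0.0338076 / 0.0421958 = 0.801207.

0.801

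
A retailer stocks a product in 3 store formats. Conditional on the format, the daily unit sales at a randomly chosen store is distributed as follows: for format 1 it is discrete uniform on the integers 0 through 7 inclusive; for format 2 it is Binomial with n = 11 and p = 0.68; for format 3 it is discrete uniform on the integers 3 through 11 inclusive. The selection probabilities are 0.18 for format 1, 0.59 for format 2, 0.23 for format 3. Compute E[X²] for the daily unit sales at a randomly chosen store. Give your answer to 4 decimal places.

50.3763

For each component E[X²] = Var + (mean)², giving 1: 17.5; 2: 58.344; 3: 55.6667.
Overall E[X²] = 0.18·17.5 + 0.59·58.344 + 0.23·55.6667 = 50.3763.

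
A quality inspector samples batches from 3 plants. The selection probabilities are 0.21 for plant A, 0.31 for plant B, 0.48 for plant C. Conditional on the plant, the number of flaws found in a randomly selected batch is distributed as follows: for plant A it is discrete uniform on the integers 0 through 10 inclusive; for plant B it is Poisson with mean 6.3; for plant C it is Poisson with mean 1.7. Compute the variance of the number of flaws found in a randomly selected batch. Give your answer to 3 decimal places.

Per component, A: μ=5, E[X²]=35; B: μ=6.3, E[X²]=45.99; C: μ=1.7, E[X²]=4.59.
E[X] = 0.21·5 + 0.31·6.3 + 0.48·1.7 = 3.819.
E[X²] = 0.21·35 + 0.31·45.99 + 0.48·4.59 = 23.8101.
Var(X) = E[X²] − (E[X])² = 23.8101 − 14.5848 = 9.22534.

9.225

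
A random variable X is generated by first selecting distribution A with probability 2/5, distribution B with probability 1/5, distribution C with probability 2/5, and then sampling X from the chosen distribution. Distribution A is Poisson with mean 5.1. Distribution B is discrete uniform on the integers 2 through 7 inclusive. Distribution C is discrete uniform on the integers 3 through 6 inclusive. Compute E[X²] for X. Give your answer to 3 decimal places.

25.677

For each component E[X²] = Var + (mean)², giving A: 31.11; B: 23.1667; C: 21.5.
Overall E[X²] = 0.4·31.11 + 0.2·23.1667 + 0.4·21.5 = 25.6773.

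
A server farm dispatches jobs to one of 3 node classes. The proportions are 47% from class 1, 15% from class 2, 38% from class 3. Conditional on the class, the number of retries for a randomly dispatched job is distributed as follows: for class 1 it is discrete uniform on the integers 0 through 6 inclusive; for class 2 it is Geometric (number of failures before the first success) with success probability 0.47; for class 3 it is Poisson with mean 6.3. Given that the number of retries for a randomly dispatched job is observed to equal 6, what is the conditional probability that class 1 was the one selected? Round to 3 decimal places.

Likelihoods P(X=6 | ·): 1: 0.142857; 2: 0.0104172; 3: 0.159461.
Posterior ∝ prior × likelihood. Numerator for 1: 0.47·0.142857 = 0.0671429.
Normalizing constant: 0.47·0.142857 + 0.15·0.0104172 + 0.38·0.159461 = 0.129301.
P(1 | observation) = 0.0671429 / 0.129301 = 0.519277.

0.519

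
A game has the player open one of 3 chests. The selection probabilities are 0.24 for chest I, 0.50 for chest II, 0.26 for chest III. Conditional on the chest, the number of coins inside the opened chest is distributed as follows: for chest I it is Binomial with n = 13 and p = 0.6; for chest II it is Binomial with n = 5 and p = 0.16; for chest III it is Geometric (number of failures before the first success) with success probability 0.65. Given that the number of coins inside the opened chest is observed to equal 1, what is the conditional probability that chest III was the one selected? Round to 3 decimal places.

0.229

Likelihoods P(X=1 | ·): I: 0.000130862; II: 0.398297; III: 0.2275.
Posterior ∝ prior × likelihood. Numerator for III: 0.26·0.2275 = 0.05915.
Normalizing constant: 0.24·0.000130862 + 0.5·0.398297 + 0.26·0.2275 = 0.25833.
P(III | observation) = 0.05915 / 0.25833 = 0.228971.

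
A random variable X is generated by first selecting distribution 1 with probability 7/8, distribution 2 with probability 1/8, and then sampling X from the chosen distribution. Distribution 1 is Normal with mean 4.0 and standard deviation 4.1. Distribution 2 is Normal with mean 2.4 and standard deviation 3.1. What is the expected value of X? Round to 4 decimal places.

3.8000

Component means — 1: 4; 2: 2.4.
E[X] = 0.875·4 + 0.125·2.4 = 3.8.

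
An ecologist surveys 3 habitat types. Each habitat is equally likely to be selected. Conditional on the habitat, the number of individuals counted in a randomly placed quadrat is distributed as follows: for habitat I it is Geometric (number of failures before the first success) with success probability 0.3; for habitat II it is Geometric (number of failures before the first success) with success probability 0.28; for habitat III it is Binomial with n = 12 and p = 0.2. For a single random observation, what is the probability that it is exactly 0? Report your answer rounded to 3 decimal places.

Conditional on each habitat, P(X = 0): I: 0.3; II: 0.28; III: 0.0687195.
By total probability, P(X = 0) = 0.333333·0.3 + 0.333333·0.28 + 0.333333·0.0687195 = 0.21624.

0.216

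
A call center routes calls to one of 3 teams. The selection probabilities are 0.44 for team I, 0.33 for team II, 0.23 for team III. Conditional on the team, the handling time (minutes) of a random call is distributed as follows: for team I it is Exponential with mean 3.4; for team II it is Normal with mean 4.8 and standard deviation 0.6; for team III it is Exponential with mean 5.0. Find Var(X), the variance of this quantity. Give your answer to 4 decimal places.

11.5019

Per component, I: μ=3.4, E[X²]=23.12; II: μ=4.8, E[X²]=23.4; III: μ=5, E[X²]=50.
E[X] = 0.44·3.4 + 0.33·4.8 + 0.23·5 = 4.23.
E[X²] = 0.44·23.12 + 0.33·23.4 + 0.23·50 = 29.3948.
Var(X) = E[X²] − (E[X])² = 29.3948 − 17.8929 = 11.5019.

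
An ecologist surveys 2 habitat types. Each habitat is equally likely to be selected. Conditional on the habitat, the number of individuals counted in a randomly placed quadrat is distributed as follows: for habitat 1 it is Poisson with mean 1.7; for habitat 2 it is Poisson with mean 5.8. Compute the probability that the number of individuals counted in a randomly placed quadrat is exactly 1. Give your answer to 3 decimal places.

0.164

Conditional on each habitat, P(X = 1): 1: 0.310562; 2: 0.0175598.
By total probability, P(X = 1) = 0.5·0.310562 + 0.5·0.0175598 = 0.164061.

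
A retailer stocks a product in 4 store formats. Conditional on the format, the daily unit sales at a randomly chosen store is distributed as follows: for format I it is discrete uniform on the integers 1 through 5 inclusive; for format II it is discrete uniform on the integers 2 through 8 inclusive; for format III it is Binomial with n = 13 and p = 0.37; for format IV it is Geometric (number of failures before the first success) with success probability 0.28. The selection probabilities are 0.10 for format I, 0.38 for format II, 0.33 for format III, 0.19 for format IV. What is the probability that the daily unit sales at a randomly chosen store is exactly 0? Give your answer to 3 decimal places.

Conditional on each format, P(X = 0): I: 0; II: 0; III: 0.00246279; IV: 0.28.
By total probability, P(X = 0) = 0.1·0 + 0.38·0 + 0.33·0.00246279 + 0.19·0.28 = 0.0540127.

0.054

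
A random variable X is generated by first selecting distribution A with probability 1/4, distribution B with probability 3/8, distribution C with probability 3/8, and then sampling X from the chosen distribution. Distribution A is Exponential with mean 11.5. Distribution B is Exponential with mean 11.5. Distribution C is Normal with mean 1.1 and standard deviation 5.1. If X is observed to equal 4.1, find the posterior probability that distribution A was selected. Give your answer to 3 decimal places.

Likelihoods f(4.1 | ·): A: 0.0608789; B: 0.0608789; C: 0.0657964.
Posterior ∝ prior × likelihood. Numerator for A: 0.25·0.0608789 = 0.0152197.
Normalizing constant: 0.25·0.0608789 + 0.375·0.0608789 + 0.375·0.0657964 = 0.062723.
P(A | observation) = 0.0152197 / 0.062723 = 0.24265.

0.243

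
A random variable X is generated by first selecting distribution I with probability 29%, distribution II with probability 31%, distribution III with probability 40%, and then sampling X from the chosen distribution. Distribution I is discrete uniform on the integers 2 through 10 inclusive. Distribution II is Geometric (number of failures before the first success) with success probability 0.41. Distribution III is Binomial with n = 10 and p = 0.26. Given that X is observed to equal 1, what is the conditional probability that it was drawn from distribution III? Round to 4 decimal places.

0.4799

Likelihoods P(X=1 | ·): I: 0; II: 0.2419; III: 0.173005.
Posterior ∝ prior × likelihood. Numerator for III: 0.4·0.173005 = 0.069202.
Normalizing constant: 0.29·0 + 0.31·0.2419 + 0.4·0.173005 = 0.144191.
P(III | observation) = 0.069202 / 0.144191 = 0.479933.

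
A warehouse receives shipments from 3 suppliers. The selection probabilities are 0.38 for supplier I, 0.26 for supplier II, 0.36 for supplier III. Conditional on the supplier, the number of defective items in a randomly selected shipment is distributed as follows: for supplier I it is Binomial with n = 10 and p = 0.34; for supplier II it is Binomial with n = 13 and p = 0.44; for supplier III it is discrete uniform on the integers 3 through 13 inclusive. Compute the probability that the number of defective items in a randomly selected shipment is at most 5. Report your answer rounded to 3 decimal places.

Conditional on each supplier, P(X ≤ 5): I: 0.916402; II: 0.455942; III: 0.272727.
By total probability, P(X ≤ 5) = 0.38·0.916402 + 0.26·0.455942 + 0.36·0.272727 = 0.56496.

0.565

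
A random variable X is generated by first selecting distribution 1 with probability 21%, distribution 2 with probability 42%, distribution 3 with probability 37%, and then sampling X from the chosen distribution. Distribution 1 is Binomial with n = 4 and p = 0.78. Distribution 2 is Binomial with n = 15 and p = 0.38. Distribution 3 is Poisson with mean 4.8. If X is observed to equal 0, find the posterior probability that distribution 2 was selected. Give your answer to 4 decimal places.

Likelihoods P(X=0 | ·): 1: 0.00234256; 2: 0.00076891; 3: 0.00822975.
Posterior ∝ prior × likelihood. Numerator for 2: 0.42·0.00076891 = 0.000322942.
Normalizing constant: 0.21·0.00234256 + 0.42·0.00076891 + 0.37·0.00822975 = 0.00385989.
P(2 | observation) = 0.000322942 / 0.00385989 = 0.0836662.

0.0837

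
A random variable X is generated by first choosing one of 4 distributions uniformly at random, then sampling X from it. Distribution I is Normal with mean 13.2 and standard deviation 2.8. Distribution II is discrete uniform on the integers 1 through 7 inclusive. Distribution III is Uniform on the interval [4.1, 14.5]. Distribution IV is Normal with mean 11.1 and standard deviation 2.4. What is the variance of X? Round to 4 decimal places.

Per component, I: μ=13.2, E[X²]=182.08; II: μ=4, E[X²]=20; III: μ=9.3, E[X²]=95.5033; IV: μ=11.1, E[X²]=128.97.
E[X] = 0.25·13.2 + 0.25·4 + 0.25·9.3 + 0.25·11.1 = 9.4.
E[X²] = 0.25·182.08 + 0.25·20 + 0.25·95.5033 + 0.25·128.97 = 106.638.
Var(X) = E[X²] − (E[X])² = 106.638 − 88.36 = 18.2783.

18.2783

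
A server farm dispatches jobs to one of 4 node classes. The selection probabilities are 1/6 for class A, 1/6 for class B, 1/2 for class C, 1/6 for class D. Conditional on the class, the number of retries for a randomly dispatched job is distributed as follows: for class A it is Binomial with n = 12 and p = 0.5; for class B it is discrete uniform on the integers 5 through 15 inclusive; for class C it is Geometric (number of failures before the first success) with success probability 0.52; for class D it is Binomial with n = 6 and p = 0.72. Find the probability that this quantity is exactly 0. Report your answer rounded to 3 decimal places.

0.260

Conditional on each class, P(X = 0): A: 0.000244141; B: 0; C: 0.52; D: 0.00048189.
By total probability, P(X = 0) = 0.166667·0.000244141 + 0.166667·0 + 0.5·0.52 + 0.166667·0.00048189 = 0.260121.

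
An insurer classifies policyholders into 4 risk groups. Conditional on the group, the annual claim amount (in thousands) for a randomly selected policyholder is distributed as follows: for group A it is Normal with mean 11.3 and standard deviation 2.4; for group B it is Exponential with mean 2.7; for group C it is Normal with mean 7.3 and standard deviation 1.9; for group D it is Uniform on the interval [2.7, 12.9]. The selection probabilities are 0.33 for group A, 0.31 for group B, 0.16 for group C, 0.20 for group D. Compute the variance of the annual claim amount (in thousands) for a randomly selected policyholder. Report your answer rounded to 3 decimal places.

Per component, A: μ=11.3, E[X²]=133.45; B: μ=2.7, E[X²]=14.58; C: μ=7.3, E[X²]=56.9; D: μ=7.8, E[X²]=69.51.
E[X] = 0.33·11.3 + 0.31·2.7 + 0.16·7.3 + 0.2·7.8 = 7.294.
E[X²] = 0.33·133.45 + 0.31·14.58 + 0.16·56.9 + 0.2·69.51 = 71.5643.
Var(X) = E[X²] − (E[X])² = 71.5643 − 53.2024 = 18.3619.

18.362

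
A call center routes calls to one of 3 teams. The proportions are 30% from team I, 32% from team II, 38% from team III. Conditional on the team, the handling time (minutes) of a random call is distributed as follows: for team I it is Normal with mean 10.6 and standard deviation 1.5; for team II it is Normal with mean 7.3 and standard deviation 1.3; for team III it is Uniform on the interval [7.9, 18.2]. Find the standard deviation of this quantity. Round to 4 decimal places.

3.2133

Per component, I: μ=10.6, E[X²]=114.61; II: μ=7.3, E[X²]=54.98; III: μ=13.05, E[X²]=179.143.
E[X] = 0.3·10.6 + 0.32·7.3 + 0.38·13.05 = 10.475.
E[X²] = 0.3·114.61 + 0.32·54.98 + 0.38·179.143 = 120.051.
Var(X) = E[X²] − (E[X])² = 120.051 − 109.726 = 10.3254.
SD(X) = √10.3254 = 3.21332.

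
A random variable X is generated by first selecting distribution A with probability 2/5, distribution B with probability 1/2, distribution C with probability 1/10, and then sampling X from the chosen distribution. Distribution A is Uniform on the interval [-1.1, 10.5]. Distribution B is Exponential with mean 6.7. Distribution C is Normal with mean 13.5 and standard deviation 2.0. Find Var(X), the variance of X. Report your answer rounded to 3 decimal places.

33.540

Per component, A: μ=4.7, E[X²]=33.3033; B: μ=6.7, E[X²]=89.78; C: μ=13.5, E[X²]=186.25.
E[X] = 0.4·4.7 + 0.5·6.7 + 0.1·13.5 = 6.58.
E[X²] = 0.4·33.3033 + 0.5·89.78 + 0.1·186.25 = 76.8363.
Var(X) = E[X²] − (E[X])² = 76.8363 − 43.2964 = 33.5399.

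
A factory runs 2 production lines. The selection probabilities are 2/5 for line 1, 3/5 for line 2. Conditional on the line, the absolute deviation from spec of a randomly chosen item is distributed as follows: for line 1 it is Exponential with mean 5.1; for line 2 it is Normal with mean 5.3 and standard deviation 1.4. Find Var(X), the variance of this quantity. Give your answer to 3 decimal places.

Per component, 1: μ=5.1, E[X²]=52.02; 2: μ=5.3, E[X²]=30.05.
E[X] = 0.4·5.1 + 0.6·5.3 = 5.22.
E[X²] = 0.4·52.02 + 0.6·30.05 = 38.838.
Var(X) = E[X²] − (E[X])² = 38.838 − 27.2484 = 11.5896.

11.590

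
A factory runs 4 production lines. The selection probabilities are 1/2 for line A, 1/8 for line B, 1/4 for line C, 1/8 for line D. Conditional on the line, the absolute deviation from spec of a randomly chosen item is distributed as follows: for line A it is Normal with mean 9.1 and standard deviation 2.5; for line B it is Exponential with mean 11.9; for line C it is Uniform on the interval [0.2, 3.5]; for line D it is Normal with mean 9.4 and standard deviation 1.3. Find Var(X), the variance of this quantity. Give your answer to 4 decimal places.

Per component, A: μ=9.1, E[X²]=89.06; B: μ=11.9, E[X²]=283.22; C: μ=1.85, E[X²]=4.33; D: μ=9.4, E[X²]=90.05.
E[X] = 0.5·9.1 + 0.125·11.9 + 0.25·1.85 + 0.125·9.4 = 7.675.
E[X²] = 0.5·89.06 + 0.125·283.22 + 0.25·4.33 + 0.125·90.05 = 92.2712.
Var(X) = E[X²] − (E[X])² = 92.2712 − 58.9056 = 33.3656.

33.3656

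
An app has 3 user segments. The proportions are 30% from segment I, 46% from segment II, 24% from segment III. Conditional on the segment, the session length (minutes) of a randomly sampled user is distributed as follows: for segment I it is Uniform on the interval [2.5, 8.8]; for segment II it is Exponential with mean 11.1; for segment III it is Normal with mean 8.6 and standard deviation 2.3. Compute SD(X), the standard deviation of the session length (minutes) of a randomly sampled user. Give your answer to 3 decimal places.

Per component, I: μ=5.65, E[X²]=35.23; II: μ=11.1, E[X²]=246.42; III: μ=8.6, E[X²]=79.25.
E[X] = 0.3·5.65 + 0.46·11.1 + 0.24·8.6 = 8.865.
E[X²] = 0.3·35.23 + 0.46·246.42 + 0.24·79.25 = 142.942.
Var(X) = E[X²] − (E[X])² = 142.942 − 78.5882 = 64.354.
SD(X) = √64.354 = 8.02209.

8.022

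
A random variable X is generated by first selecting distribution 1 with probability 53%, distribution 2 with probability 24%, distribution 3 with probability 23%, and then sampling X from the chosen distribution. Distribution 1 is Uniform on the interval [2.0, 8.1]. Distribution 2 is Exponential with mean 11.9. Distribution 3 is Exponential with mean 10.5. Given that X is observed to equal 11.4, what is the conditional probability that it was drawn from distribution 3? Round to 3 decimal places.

Likelihoods f(11.4 | ·): 1: 0; 2: 0.0322408; 3: 0.0321581.
Posterior ∝ prior × likelihood. Numerator for 3: 0.23·0.0321581 = 0.00739637.
Normalizing constant: 0.53·0 + 0.24·0.0322408 + 0.23·0.0321581 = 0.0151342.
P(3 | observation) = 0.00739637 / 0.0151342 = 0.48872.

0.489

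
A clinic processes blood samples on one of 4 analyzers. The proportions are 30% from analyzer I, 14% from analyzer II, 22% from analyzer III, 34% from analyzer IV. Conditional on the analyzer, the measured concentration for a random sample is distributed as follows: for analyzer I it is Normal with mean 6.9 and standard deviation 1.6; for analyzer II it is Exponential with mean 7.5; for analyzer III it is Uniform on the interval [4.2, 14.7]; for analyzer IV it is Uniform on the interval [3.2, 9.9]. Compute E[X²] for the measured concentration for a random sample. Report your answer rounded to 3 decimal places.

For each component E[X²] = Var + (mean)², giving I: 50.17; II: 112.5; III: 98.49; IV: 46.6433.
Overall E[X²] = 0.3·50.17 + 0.14·112.5 + 0.22·98.49 + 0.34·46.6433 = 68.3275.

68.328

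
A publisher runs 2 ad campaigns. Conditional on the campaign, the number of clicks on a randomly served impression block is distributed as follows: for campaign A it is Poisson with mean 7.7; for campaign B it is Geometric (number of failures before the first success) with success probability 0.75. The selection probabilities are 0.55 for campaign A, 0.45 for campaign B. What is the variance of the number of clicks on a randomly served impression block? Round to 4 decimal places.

17.8663

Per component, A: μ=7.7, E[X²]=66.99; B: μ=0.333333, E[X²]=0.555556.
E[X] = 0.55·7.7 + 0.45·0.333333 = 4.385.
E[X²] = 0.55·66.99 + 0.45·0.555556 = 37.0945.
Var(X) = E[X²] − (E[X])² = 37.0945 − 19.2282 = 17.8663.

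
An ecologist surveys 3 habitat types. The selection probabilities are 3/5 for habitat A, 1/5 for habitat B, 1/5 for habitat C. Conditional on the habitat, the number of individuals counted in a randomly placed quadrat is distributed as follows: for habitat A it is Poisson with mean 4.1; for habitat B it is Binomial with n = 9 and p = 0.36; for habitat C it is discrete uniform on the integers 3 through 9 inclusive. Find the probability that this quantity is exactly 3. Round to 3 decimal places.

0.197

Conditional on each habitat, P(X = 3): A: 0.190368; B: 0.269319; C: 0.142857.
By total probability, P(X = 3) = 0.6·0.190368 + 0.2·0.269319 + 0.2·0.142857 = 0.196656.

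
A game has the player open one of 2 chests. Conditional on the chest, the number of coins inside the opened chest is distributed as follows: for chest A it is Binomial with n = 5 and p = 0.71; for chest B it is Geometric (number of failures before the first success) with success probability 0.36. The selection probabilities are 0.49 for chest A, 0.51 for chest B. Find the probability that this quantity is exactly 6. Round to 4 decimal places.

0.0126

Conditional on each chest, P(X = 6): A: 0; B: 0.024739.
By total probability, P(X = 6) = 0.49·0 + 0.51·0.024739 = 0.0126169.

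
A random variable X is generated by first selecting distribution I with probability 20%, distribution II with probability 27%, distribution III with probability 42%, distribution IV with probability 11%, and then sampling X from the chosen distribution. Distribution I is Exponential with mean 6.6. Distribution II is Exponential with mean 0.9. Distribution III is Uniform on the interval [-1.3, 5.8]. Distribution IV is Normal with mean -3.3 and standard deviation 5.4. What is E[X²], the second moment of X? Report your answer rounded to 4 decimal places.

26.1575

For each component E[X²] = Var + (mean)², giving I: 87.12; II: 1.62; III: 9.26333; IV: 40.05.
Overall E[X²] = 0.2·87.12 + 0.27·1.62 + 0.42·9.26333 + 0.11·40.05 = 26.1575.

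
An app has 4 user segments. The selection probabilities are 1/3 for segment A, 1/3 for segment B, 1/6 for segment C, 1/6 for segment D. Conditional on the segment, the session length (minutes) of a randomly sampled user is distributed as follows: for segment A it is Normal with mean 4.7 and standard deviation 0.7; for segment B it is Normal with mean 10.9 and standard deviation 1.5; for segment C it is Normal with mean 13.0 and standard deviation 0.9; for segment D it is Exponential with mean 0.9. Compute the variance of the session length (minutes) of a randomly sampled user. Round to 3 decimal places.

19.951

Per component, A: μ=4.7, E[X²]=22.58; B: μ=10.9, E[X²]=121.06; C: μ=13, E[X²]=169.81; D: μ=0.9, E[X²]=1.62.
E[X] = 0.333333·4.7 + 0.333333·10.9 + 0.166667·13 + 0.166667·0.9 = 7.51667.
E[X²] = 0.333333·22.58 + 0.333333·121.06 + 0.166667·169.81 + 0.166667·1.62 = 76.4517.
Var(X) = E[X²] − (E[X])² = 76.4517 − 56.5003 = 19.9514.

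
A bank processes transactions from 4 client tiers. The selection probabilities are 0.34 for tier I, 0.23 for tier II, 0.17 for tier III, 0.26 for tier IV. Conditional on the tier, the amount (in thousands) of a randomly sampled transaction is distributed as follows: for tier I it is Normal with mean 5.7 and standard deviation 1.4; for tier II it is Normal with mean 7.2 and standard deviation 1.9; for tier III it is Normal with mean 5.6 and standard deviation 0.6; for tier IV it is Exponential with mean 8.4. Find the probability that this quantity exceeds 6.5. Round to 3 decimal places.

Conditional on each tier, P(X > 6.5): I: 0.283855; II: 0.64372; III: 0.0668072; IV: 0.461253.
By total probability, P(X > 6.5) = 0.34·0.283855 + 0.23·0.64372 + 0.17·0.0668072 + 0.26·0.461253 = 0.375849.

0.376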